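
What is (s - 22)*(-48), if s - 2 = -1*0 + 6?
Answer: 672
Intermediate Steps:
s = 8 (s = 2 + (-1*0 + 6) = 2 + (0 + 6) = 2 + 6 = 8)
(s - 22)*(-48) = (8 - 22)*(-48) = -14*(-48) = 672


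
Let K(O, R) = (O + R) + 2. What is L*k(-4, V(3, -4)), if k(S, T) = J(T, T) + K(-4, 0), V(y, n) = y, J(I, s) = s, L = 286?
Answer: 286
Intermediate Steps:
K(O, R) = 2 + O + R
k(S, T) = -2 + T (k(S, T) = T + (2 - 4 + 0) = T - 2 = -2 + T)
L*k(-4, V(3, -4)) = 286*(-2 + 3) = 286*1 = 286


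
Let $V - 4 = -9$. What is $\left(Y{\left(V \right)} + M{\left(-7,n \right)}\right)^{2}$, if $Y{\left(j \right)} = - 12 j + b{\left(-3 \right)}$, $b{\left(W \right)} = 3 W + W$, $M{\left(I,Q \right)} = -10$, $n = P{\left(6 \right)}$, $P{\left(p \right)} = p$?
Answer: $1444$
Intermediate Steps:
$n = 6$
$b{\left(W \right)} = 4 W$
$V = -5$ ($V = 4 - 9 = -5$)
$Y{\left(j \right)} = -12 - 12 j$ ($Y{\left(j \right)} = - 12 j + 4 \left(-3\right) = - 12 j - 12 = -12 - 12 j$)
$\left(Y{\left(V \right)} + M{\left(-7,n \right)}\right)^{2} = \left(\left(-12 - -60\right) - 10\right)^{2} = \left(\left(-12 + 60\right) - 10\right)^{2} = \left(48 - 10\right)^{2} = 38^{2} = 1444$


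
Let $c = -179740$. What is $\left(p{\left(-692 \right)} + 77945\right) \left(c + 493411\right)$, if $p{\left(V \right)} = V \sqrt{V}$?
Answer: $24449086095 - 434120664 i \sqrt{173} \approx 2.4449 \cdot 10^{10} - 5.71 \cdot 10^{9} i$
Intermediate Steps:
$p{\left(V \right)} = V^{\frac{3}{2}}$
$\left(p{\left(-692 \right)} + 77945\right) \left(c + 493411\right) = \left(\left(-692\right)^{\frac{3}{2}} + 77945\right) \left(-179740 + 493411\right) = \left(- 1384 i \sqrt{173} + 77945\right) 313671 = \left(77945 - 1384 i \sqrt{173}\right) 313671 = 24449086095 - 434120664 i \sqrt{173}$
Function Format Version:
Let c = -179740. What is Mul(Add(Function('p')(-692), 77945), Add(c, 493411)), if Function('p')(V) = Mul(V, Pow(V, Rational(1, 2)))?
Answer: Add(24449086095, Mul(-434120664, I, Pow(173, Rational(1, 2)))) ≈ Add(2.4449e+10, Mul(-5.7100e+9, I))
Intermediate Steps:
Function('p')(V) = Pow(V, Rational(3, 2))
Mul(Add(Function('p')(-692), 77945), Add(c, 493411)) = Mul(Add(Pow(-692, Rational(3, 2)), 77945), Add(-179740, 493411)) = Mul(Add(Mul(-1384, I, Pow(173, Rational(1, 2))), 77945), 313671) = Mul(Add(77945, Mul(-1384, I, Pow(173, Rational(1, 2)))), 313671) = Add(24449086095, Mul(-434120664, I, Pow(173, Rational(1, 2))))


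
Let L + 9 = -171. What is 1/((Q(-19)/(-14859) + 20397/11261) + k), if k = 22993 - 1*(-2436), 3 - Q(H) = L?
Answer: 55775733/1418421453877 ≈ 3.9322e-5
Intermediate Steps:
L = -180 (L = -9 - 171 = -180)
Q(H) = 183 (Q(H) = 3 - 1*(-180) = 3 + 180 = 183)
k = 25429 (k = 22993 + 2436 = 25429)
1/((Q(-19)/(-14859) + 20397/11261) + k) = 1/((183/(-14859) + 20397/11261) + 25429) = 1/((183*(-1/14859) + 20397*(1/11261)) + 25429) = 1/((-61/4953 + 20397/11261) + 25429) = 1/(100339420/55775733 + 25429) = 1/(1418421453877/55775733) = 55775733/1418421453877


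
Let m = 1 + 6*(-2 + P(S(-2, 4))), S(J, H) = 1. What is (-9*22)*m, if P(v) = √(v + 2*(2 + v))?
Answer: 2178 - 1188*√7 ≈ -965.15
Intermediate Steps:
P(v) = √(4 + 3*v) (P(v) = √(v + (4 + 2*v)) = √(4 + 3*v))
m = -11 + 6*√7 (m = 1 + 6*(-2 + √(4 + 3*1)) = 1 + 6*(-2 + √(4 + 3)) = 1 + 6*(-2 + √7) = 1 + (-12 + 6*√7) = -11 + 6*√7 ≈ 4.8745)
(-9*22)*m = (-9*22)*(-11 + 6*√7) = -198*(-11 + 6*√7) = 2178 - 1188*√7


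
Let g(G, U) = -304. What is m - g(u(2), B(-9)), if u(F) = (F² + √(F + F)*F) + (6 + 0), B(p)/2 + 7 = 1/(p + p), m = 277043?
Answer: 277347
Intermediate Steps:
B(p) = -14 + 1/p (B(p) = -14 + 2/(p + p) = -14 + 2/((2*p)) = -14 + 2*(1/(2*p)) = -14 + 1/p)
u(F) = 6 + F² + √2*F^(3/2) (u(F) = (F² + √(2*F)*F) + 6 = (F² + (√2*√F)*F) + 6 = (F² + √2*F^(3/2)) + 6 = 6 + F² + √2*F^(3/2))
m - g(u(2), B(-9)) = 277043 - 1*(-304) = 277043 + 304 = 277347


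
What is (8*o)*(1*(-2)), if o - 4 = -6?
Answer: 32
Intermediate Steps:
o = -2 (o = 4 - 6 = -2)
(8*o)*(1*(-2)) = (8*(-2))*(1*(-2)) = -16*(-2) = 32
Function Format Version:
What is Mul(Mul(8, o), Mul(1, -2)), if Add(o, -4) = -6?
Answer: 32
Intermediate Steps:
o = -2 (o = Add(4, -6) = -2)
Mul(Mul(8, o), Mul(1, -2)) = Mul(Mul(8, -2), Mul(1, -2)) = Mul(-16, -2) = 32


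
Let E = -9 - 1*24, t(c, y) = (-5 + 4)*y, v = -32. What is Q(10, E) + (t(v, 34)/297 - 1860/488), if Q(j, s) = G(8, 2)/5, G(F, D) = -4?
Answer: -856201/181170 ≈ -4.7260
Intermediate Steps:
t(c, y) = -y
E = -33 (E = -9 - 24 = -33)
Q(j, s) = -4/5
Q(10, E) + (t(v, 34)/297 - 1860/488) = -4/5 + (-1*34/297 - 1860/488) = -4/5 + (-34*1/297 - 1860*1/488) = -4/5 + (-34/297 - 465/122) = -4/5 - 142253/36234 = -856201/181170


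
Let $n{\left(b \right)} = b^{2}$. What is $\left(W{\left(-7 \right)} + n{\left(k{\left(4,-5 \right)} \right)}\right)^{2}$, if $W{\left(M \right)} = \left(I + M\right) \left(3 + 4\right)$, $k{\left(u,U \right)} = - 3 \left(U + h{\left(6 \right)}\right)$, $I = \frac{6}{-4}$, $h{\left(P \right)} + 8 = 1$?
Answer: $\frac{6115729}{4} \approx 1.5289 \cdot 10^{6}$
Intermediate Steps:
$h{\left(P \right)} = -7$ ($h{\left(P \right)} = -8 + 1 = -7$)
$I = - \frac{3}{2}$ ($I = 6 \left(- \frac{1}{4}\right) = - \frac{3}{2} \approx -1.5$)
$k{\left(u,U \right)} = 21 - 3 U$ ($k{\left(u,U \right)} = - 3 \left(U - 7\right) = - 3 \left(-7 + U\right) = 21 - 3 U$)
$W{\left(M \right)} = - \frac{21}{2} + 7 M$ ($W{\left(M \right)} = \left(- \frac{3}{2} + M\right) \left(3 + 4\right) = \left(- \frac{3}{2} + M\right) 7 = - \frac{21}{2} + 7 M$)
$\left(W{\left(-7 \right)} + n{\left(k{\left(4,-5 \right)} \right)}\right)^{2} = \left(\left(- \frac{21}{2} + 7 \left(-7\right)\right) + \left(21 - -15\right)^{2}\right)^{2} = \left(\left(- \frac{21}{2} - 49\right) + \left(21 + 15\right)^{2}\right)^{2} = \left(- \frac{119}{2} + 36^{2}\right)^{2} = \left(- \frac{119}{2} + 1296\right)^{2} = \left(\frac{2473}{2}\right)^{2} = \frac{6115729}{4}$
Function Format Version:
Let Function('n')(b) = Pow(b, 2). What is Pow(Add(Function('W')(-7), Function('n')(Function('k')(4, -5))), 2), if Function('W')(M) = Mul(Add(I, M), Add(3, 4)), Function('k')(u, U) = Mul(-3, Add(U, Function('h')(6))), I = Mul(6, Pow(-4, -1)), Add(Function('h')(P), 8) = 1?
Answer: Rational(6115729, 4) ≈ 1.5289e+6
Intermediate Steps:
Function('h')(P) = -7 (Function('h')(P) = Add(-8, 1) = -7)
I = Rational(-3, 2) (I = Mul(6, Rational(-1, 4)) = Rational(-3, 2) ≈ -1.5000)
Function('k')(u, U) = Add(21, Mul(-3, U)) (Function('k')(u, U) = Mul(-3, Add(U, -7)) = Mul(-3, Add(-7, U)) = Add(21, Mul(-3, U)))
Function('W')(M) = Add(Rational(-21, 2), Mul(7, M)) (Function('W')(M) = Mul(Add(Rational(-3, 2), M), Add(3, 4)) = Mul(Add(Rational(-3, 2), M), 7) = Add(Rational(-21, 2), Mul(7, M)))
Pow(Add(Function('W')(-7), Function('n')(Function('k')(4, -5))), 2) = Pow(Add(Add(Rational(-21, 2), Mul(7, -7)), Pow(Add(21, Mul(-3, -5)), 2)), 2) = Pow(Add(Add(Rational(-21, 2), -49), Pow(Add(21, 15), 2)), 2) = Pow(Add(Rational(-119, 2), Pow(36, 2)), 2) = Pow(Add(Rational(-119, 2), 1296), 2) = Pow(Rational(2473, 2), 2) = Rational(6115729, 4)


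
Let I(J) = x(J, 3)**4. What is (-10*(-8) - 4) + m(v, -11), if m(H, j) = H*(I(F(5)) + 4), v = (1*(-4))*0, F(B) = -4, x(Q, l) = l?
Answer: 76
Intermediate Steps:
I(J) = 81 (I(J) = 3**4 = 81)
v = 0 (v = -4*0 = 0)
m(H, j) = 85*H (m(H, j) = H*(81 + 4) = H*85 = 85*H)
(-10*(-8) - 4) + m(v, -11) = (-10*(-8) - 4) + 85*0 = (80 - 4) + 0 = 76 + 0 = 76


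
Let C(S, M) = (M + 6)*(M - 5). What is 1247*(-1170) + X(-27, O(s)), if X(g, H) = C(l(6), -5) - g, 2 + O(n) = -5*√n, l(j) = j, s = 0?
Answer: -1458973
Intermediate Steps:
C(S, M) = (-5 + M)*(6 + M) (C(S, M) = (6 + M)*(-5 + M) = (-5 + M)*(6 + M))
O(n) = -2 - 5*√n
X(g, H) = -10 - g (X(g, H) = (-30 - 5 + (-5)²) - g = (-30 - 5 + 25) - g = -10 - g)
1247*(-1170) + X(-27, O(s)) = 1247*(-1170) + (-10 - 1*(-27)) = -1458990 + (-10 + 27) = -1458990 + 17 = -1458973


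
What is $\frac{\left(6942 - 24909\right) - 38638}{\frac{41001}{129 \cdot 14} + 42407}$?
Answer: $- \frac{34076210}{25542681} \approx -1.3341$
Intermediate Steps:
$\frac{\left(6942 - 24909\right) - 38638}{\frac{41001}{129 \cdot 14} + 42407} = \frac{\left(6942 - 24909\right) - 38638}{\frac{41001}{1806} + 42407} = \frac{-17967 - 38638}{41001 \cdot \frac{1}{1806} + 42407} = - \frac{56605}{\frac{13667}{602} + 42407} = - \frac{56605}{\frac{25542681}{602}} = \left(-56605\right) \frac{602}{25542681} = - \frac{34076210}{25542681}$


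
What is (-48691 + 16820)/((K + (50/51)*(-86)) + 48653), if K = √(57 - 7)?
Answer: -4026172693263/6135543731959 + 414482355*√2/6135543731959 ≈ -0.65611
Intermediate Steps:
K = 5*√2 (K = √50 = 5*√2 ≈ 7.0711)
(-48691 + 16820)/((K + (50/51)*(-86)) + 48653) = (-48691 + 16820)/((5*√2 + (50/51)*(-86)) + 48653) = -31871/((5*√2 + (50*(1/51))*(-86)) + 48653) = -31871/((5*√2 + (50/51)*(-86)) + 48653) = -31871/((5*√2 - 4300/51) + 48653) = -31871/((-4300/51 + 5*√2) + 48653) = -31871/(2477003/51 + 5*√2)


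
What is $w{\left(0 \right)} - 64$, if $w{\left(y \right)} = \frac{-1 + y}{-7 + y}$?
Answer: $- \frac{447}{7} \approx -63.857$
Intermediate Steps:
$w{\left(y \right)} = \frac{-1 + y}{-7 + y}$
$w{\left(0 \right)} - 64 = \frac{-1 + 0}{-7 + 0} - 64 = \frac{1}{-7} \left(-1\right) - 64 = \left(- \frac{1}{7}\right) \left(-1\right) - 64 = \frac{1}{7} - 64 = - \frac{447}{7}$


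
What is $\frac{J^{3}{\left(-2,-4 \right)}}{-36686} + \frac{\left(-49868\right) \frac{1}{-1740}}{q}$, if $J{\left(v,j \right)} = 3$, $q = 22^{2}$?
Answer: $\frac{225839891}{3861935220} \approx 0.058478$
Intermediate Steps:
$q = 484$
$\frac{J^{3}{\left(-2,-4 \right)}}{-36686} + \frac{\left(-49868\right) \frac{1}{-1740}}{q} = \frac{3^{3}}{-36686} + \frac{\left(-49868\right) \frac{1}{-1740}}{484} = 27 \left(- \frac{1}{36686}\right) + \left(-49868\right) \left(- \frac{1}{1740}\right) \frac{1}{484} = - \frac{27}{36686} + \frac{12467}{435} \cdot \frac{1}{484} = - \frac{27}{36686} + \frac{12467}{210540} = \frac{225839891}{3861935220}$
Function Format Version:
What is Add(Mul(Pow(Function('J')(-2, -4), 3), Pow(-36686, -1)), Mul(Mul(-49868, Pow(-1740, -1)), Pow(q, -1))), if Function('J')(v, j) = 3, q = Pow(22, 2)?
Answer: Rational(225839891, 3861935220) ≈ 0.058478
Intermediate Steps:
q = 484
Add(Mul(Pow(Function('J')(-2, -4), 3), Pow(-36686, -1)), Mul(Mul(-49868, Pow(-1740, -1)), Pow(q, -1))) = Add(Mul(Pow(3, 3), Pow(-36686, -1)), Mul(Mul(-49868, Pow(-1740, -1)), Pow(484, -1))) = Add(Mul(27, Rational(-1, 36686)), Mul(Mul(-49868, Rational(-1, 1740)), Rational(1, 484))) = Add(Rational(-27, 36686), Mul(Rational(12467, 435), Rational(1, 484))) = Add(Rational(-27, 36686), Rational(12467, 210540)) = Rational(225839891, 3861935220)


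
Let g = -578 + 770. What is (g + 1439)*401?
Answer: 654031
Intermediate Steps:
g = 192
(g + 1439)*401 = (192 + 1439)*401 = 1631*401 = 654031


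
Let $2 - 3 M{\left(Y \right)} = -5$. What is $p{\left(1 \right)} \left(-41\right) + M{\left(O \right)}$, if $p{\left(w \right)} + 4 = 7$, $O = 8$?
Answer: $- \frac{362}{3} \approx -120.67$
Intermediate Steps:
$M{\left(Y \right)} = \frac{7}{3}$ ($M{\left(Y \right)} = \frac{2}{3} - - \frac{5}{3} = \frac{2}{3} + \frac{5}{3} = \frac{7}{3}$)
$p{\left(w \right)} = 3$ ($p{\left(w \right)} = -4 + 7 = 3$)
$p{\left(1 \right)} \left(-41\right) + M{\left(O \right)} = 3 \left(-41\right) + \frac{7}{3} = -123 + \frac{7}{3} = - \frac{362}{3}$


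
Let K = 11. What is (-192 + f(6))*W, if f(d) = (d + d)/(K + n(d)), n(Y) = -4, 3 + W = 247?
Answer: -325008/7 ≈ -46430.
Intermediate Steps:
W = 244 (W = -3 + 247 = 244)
f(d) = 2*d/7 (f(d) = (d + d)/(11 - 4) = (2*d)/7 = (2*d)*(⅐) = 2*d/7)
(-192 + f(6))*W = (-192 + (2/7)*6)*244 = (-192 + 12/7)*244 = -1332/7*244 = -325008/7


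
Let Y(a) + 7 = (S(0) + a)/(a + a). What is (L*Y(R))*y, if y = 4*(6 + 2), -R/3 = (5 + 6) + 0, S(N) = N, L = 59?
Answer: -12272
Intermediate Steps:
R = -33 (R = -3*((5 + 6) + 0) = -3*(11 + 0) = -3*11 = -33)
y = 32 (y = 4*8 = 32)
Y(a) = -13/2 (Y(a) = -7 + (0 + a)/(a + a) = -7 + a/((2*a)) = -7 + a*(1/(2*a)) = -7 + 1/2 = -13/2)
(L*Y(R))*y = (59*(-13/2))*32 = -767/2*32 = -12272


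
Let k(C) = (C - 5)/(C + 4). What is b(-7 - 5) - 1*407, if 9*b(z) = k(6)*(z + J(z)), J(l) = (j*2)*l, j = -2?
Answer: -2033/5 ≈ -406.60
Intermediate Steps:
J(l) = -4*l (J(l) = (-2*2)*l = -4*l)
k(C) = (-5 + C)/(4 + C)
b(z) = -z/30 (b(z) = (((-5 + 6)/(4 + 6))*(z - 4*z))/9 = ((1/10)*(-3*z))/9 = (((⅒)*1)*(-3*z))/9 = ((-3*z)/10)/9 = (-3*z/10)/9 = -z/30)
b(-7 - 5) - 1*407 = -(-7 - 5)/30 - 1*407 = -1/30*(-12) - 407 = ⅖ - 407 = -2033/5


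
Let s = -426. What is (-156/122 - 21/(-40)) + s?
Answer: -1041279/2440 ≈ -426.75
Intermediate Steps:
(-156/122 - 21/(-40)) + s = (-156/122 - 21/(-40)) - 426 = (-156*1/122 - 21*(-1/40)) - 426 = (-78/61 + 21/40) - 426 = -1839/2440 - 426 = -1041279/2440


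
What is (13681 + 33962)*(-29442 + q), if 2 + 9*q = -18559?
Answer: -1500960953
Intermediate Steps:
q = -6187/3 (q = -2/9 + (1/9)*(-18559) = -2/9 - 18559/9 = -6187/3 ≈ -2062.3)
(13681 + 33962)*(-29442 + q) = (13681 + 33962)*(-29442 - 6187/3) = 47643*(-94513/3) = -1500960953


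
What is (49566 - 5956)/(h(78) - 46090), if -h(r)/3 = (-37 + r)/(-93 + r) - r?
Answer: -218050/229239 ≈ -0.95119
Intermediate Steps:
h(r) = 3*r - 3*(-37 + r)/(-93 + r) (h(r) = -3*((-37 + r)/(-93 + r) - r) = -3*(-r + (-37 + r)/(-93 + r)) = 3*r - 3*(-37 + r)/(-93 + r))
(49566 - 5956)/(h(78) - 46090) = (49566 - 5956)/(3*(37 + 78² - 94*78)/(-93 + 78) - 46090) = 43610/(3*(37 + 6084 - 7332)/(-15) - 46090) = 43610/(3*(-1/15)*(-1211) - 46090) = 43610/(1211/5 - 46090) = 43610/(-229239/5) = 43610*(-5/229239) = -218050/229239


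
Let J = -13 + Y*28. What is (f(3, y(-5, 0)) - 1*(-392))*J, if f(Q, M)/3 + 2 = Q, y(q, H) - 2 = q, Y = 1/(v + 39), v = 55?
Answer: -235815/47 ≈ -5017.3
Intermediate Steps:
Y = 1/94 (Y = 1/(55 + 39) = 1/94 ≈ 0.010638)
y(q, H) = 2 + q
f(Q, M) = -6 + 3*Q
J = -597/47 (J = -13 + (1/94)*28 = -13 + 14/47 = -597/47 ≈ -12.702)
(f(3, y(-5, 0)) - 1*(-392))*J = ((-6 + 3*3) - 1*(-392))*(-597/47) = ((-6 + 9) + 392)*(-597/47) = (3 + 392)*(-597/47) = 395*(-597/47) = -235815/47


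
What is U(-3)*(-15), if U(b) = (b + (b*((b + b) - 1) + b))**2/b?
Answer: 1125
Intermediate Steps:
U(b) = (2*b + b*(-1 + 2*b))**2/b (U(b) = (b + (b*(2*b - 1) + b))**2/b = (b + (b*(-1 + 2*b) + b))**2/b = (b + (b + b*(-1 + 2*b)))**2/b = (2*b + b*(-1 + 2*b))**2/b)
U(-3)*(-15) = -3*(1 + 2*(-3))**2*(-15) = -3*(1 - 6)**2*(-15) = -3*(-5)**2*(-15) = -3*25*(-15) = -75*(-15) = 1125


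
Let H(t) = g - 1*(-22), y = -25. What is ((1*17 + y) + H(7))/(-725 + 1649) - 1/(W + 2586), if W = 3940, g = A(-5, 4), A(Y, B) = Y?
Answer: 9635/1005004 ≈ 0.0095870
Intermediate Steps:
g = -5
H(t) = 17 (H(t) = -5 - 1*(-22) = -5 + 22 = 17)
((1*17 + y) + H(7))/(-725 + 1649) - 1/(W + 2586) = ((1*17 - 25) + 17)/(-725 + 1649) - 1/(3940 + 2586) = ((17 - 25) + 17)/924 - 1/6526 = (-8 + 17)*(1/924) - 1*1/6526 = 9*(1/924) - 1/6526 = 3/308 - 1/6526 = 9635/1005004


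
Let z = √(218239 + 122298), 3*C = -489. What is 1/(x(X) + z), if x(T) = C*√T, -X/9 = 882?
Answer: 1/(√340537 - 10269*I*√2) ≈ 2.7625e-6 + 6.8747e-5*I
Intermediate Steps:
C = -163 (C = (⅓)*(-489) = -163)
X = -7938 (X = -9*882 = -7938)
x(T) = -163*√T
z = √340537 ≈ 583.56
1/(x(X) + z) = 1/(-10269*I*√2 + √340537) = 1/(√340537 - 10269*I*√2)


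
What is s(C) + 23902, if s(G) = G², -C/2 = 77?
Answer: 47618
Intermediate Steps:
C = -154 (C = -2*77 = -154)
s(C) + 23902 = (-154)² + 23902 = 23716 + 23902 = 47618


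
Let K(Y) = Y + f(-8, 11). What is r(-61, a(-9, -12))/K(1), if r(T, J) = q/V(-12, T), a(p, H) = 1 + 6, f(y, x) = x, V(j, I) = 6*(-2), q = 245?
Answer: -245/144 ≈ -1.7014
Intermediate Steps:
V(j, I) = -12
a(p, H) = 7
r(T, J) = -245/12 (r(T, J) = 245/(-12) = 245*(-1/12) = -245/12)
K(Y) = 11 + Y (K(Y) = Y + 11 = 11 + Y)
r(-61, a(-9, -12))/K(1) = -245/(12*(11 + 1)) = -245/12/12 = -245/12*1/12 = -245/144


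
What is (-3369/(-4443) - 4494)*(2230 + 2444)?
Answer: -31103090934/1481 ≈ -2.1001e+7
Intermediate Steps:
(-3369/(-4443) - 4494)*(2230 + 2444) = (-3369*(-1/4443) - 4494)*4674 = (1123/1481 - 4494)*4674 = -6654491/1481*4674 = -31103090934/1481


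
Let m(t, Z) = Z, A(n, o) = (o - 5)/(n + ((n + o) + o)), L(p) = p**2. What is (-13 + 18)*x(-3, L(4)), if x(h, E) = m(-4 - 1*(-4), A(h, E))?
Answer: 55/26 ≈ 2.1154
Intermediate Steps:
A(n, o) = (-5 + o)/(2*n + 2*o) (A(n, o) = (-5 + o)/(n + (n + 2*o)) = (-5 + o)/(2*n + 2*o))
x(h, E) = (-5 + E)/(2*(E + h)) (x(h, E) = (-5 + E)/(2*(h + E)) = (-5 + E)/(2*(E + h)))
(-13 + 18)*x(-3, L(4)) = (-13 + 18)*((-5 + 4**2)/(2*(4**2 - 3))) = 5*((-5 + 16)/(2*(16 - 3))) = 5*((1/2)*11/13) = 5*((1/2)*(1/13)*11) = 5*(11/26) = 55/26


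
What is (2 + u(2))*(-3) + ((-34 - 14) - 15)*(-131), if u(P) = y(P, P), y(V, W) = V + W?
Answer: 8235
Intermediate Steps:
u(P) = 2*P (u(P) = P + P = 2*P)
(2 + u(2))*(-3) + ((-34 - 14) - 15)*(-131) = (2 + 2*2)*(-3) + ((-34 - 14) - 15)*(-131) = (2 + 4)*(-3) + (-48 - 15)*(-131) = 6*(-3) - 63*(-131) = -18 + 8253 = 8235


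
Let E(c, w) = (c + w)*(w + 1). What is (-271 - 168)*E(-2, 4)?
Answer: -4390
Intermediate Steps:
E(c, w) = (1 + w)*(c + w) (E(c, w) = (c + w)*(1 + w) = (1 + w)*(c + w))
(-271 - 168)*E(-2, 4) = (-271 - 168)*(-2 + 4 + 4² - 2*4) = -439*(-2 + 4 + 16 - 8) = -439*10 = -4390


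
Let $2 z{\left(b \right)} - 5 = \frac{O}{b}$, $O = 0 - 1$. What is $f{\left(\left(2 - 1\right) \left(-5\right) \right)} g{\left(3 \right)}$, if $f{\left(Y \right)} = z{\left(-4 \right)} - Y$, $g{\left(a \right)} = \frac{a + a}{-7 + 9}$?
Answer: $\frac{183}{8} \approx 22.875$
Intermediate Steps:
$g{\left(a \right)} = a$ ($g{\left(a \right)} = \frac{2 a}{2} = 2 a \frac{1}{2} = a$)
$O = -1$
$z{\left(b \right)} = \frac{5}{2} - \frac{1}{2 b}$ ($z{\left(b \right)} = \frac{5}{2} + \frac{\left(-1\right) \frac{1}{b}}{2} = \frac{5}{2} - \frac{1}{2 b}$)
$f{\left(Y \right)} = \frac{21}{8} - Y$ ($f{\left(Y \right)} = \frac{-1 + 5 \left(-4\right)}{2 \left(-4\right)} - Y = \frac{1}{2} \left(- \frac{1}{4}\right) \left(-1 - 20\right) - Y = \frac{1}{2} \left(- \frac{1}{4}\right) \left(-21\right) - Y = \frac{21}{8} - Y$)
$f{\left(\left(2 - 1\right) \left(-5\right) \right)} g{\left(3 \right)} = \left(\frac{21}{8} - \left(2 - 1\right) \left(-5\right)\right) 3 = \left(\frac{21}{8} - 1 \left(-5\right)\right) 3 = \left(\frac{21}{8} - -5\right) 3 = \left(\frac{21}{8} + 5\right) 3 = \frac{61}{8} \cdot 3 = \frac{183}{8}$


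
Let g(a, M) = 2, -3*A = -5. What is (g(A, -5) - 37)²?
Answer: 1225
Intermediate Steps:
A = 5/3 (A = -⅓*(-5) = 5/3 ≈ 1.6667)
(g(A, -5) - 37)² = (2 - 37)² = (-35)² = 1225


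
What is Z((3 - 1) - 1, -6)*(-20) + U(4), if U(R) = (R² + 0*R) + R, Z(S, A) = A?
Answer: 140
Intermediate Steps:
U(R) = R + R² (U(R) = (R² + 0) + R = R² + R = R + R²)
Z((3 - 1) - 1, -6)*(-20) + U(4) = -6*(-20) + 4*(1 + 4) = 120 + 4*5 = 120 + 20 = 140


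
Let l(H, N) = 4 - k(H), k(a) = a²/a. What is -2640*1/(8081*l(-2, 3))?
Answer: -440/8081 ≈ -0.054449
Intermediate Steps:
k(a) = a
l(H, N) = 4 - H
-2640*1/(8081*l(-2, 3)) = -2640*1/(8081*(4 - 1*(-2))) = -2640*1/(8081*(4 + 2)) = -2640/(8081*6) = -2640/48486 = -2640*1/48486 = -440/8081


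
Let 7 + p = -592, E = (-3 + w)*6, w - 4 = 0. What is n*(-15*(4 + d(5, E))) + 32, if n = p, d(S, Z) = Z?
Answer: 89882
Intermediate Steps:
w = 4 (w = 4 + 0 = 4)
E = 6 (E = (-3 + 4)*6 = 1*6 = 6)
p = -599 (p = -7 - 592 = -599)
n = -599
n*(-15*(4 + d(5, E))) + 32 = -(-8985)*(4 + 6) + 32 = -(-8985)*10 + 32 = -599*(-150) + 32 = 89850 + 32 = 89882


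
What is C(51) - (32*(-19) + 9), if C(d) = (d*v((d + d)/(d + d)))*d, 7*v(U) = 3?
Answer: 11996/7 ≈ 1713.7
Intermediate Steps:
v(U) = 3/7 (v(U) = (⅐)*3 = 3/7)
C(d) = 3*d²/7 (C(d) = (d*(3/7))*d = (3*d/7)*d = 3*d²/7)
C(51) - (32*(-19) + 9) = (3/7)*51² - (32*(-19) + 9) = (3/7)*2601 - (-608 + 9) = 7803/7 - 1*(-599) = 7803/7 + 599 = 11996/7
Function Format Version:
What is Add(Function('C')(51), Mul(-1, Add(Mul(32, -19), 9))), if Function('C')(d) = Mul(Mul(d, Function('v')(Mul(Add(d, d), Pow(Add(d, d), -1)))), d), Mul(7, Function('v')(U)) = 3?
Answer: Rational(11996, 7) ≈ 1713.7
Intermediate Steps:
Function('v')(U) = Rational(3, 7) (Function('v')(U) = Mul(Rational(1, 7), 3) = Rational(3, 7))
Function('C')(d) = Mul(Rational(3, 7), Pow(d, 2)) (Function('C')(d) = Mul(Mul(d, Rational(3, 7)), d) = Mul(Mul(Rational(3, 7), d), d) = Mul(Rational(3, 7), Pow(d, 2)))
Add(Function('C')(51), Mul(-1, Add(Mul(32, -19), 9))) = Add(Mul(Rational(3, 7), Pow(51, 2)), Mul(-1, Add(Mul(32, -19), 9))) = Add(Mul(Rational(3, 7), 2601), Mul(-1, Add(-608, 9))) = Add(Rational(7803, 7), Mul(-1, -599)) = Add(Rational(7803, 7), 599) = Rational(11996, 7)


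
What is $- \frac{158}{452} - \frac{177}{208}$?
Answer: $- \frac{28217}{23504} \approx -1.2005$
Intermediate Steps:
$- \frac{158}{452} - \frac{177}{208} = \left(-158\right) \frac{1}{452} - \frac{177}{208} = - \frac{79}{226} - \frac{177}{208} = - \frac{28217}{23504}$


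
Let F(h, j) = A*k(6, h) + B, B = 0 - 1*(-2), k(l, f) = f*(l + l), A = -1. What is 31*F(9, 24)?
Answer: -3286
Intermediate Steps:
k(l, f) = 2*f*l (k(l, f) = f*(2*l) = 2*f*l)
B = 2 (B = 0 + 2 = 2)
F(h, j) = 2 - 12*h (F(h, j) = -2*h*6 + 2 = -12*h + 2 = 2 - 12*h)
31*F(9, 24) = 31*(2 - 12*9) = 31*(2 - 108) = 31*(-106) = -3286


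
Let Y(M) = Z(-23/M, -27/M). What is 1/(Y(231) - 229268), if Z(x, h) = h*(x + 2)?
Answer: -5929/1359331289 ≈ -4.3617e-6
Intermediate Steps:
Z(x, h) = h*(2 + x)
Y(M) = -27*(2 - 23/M)/M (Y(M) = (-27/M)*(2 - 23/M) = -27*(2 - 23/M)/M)
1/(Y(231) - 229268) = 1/(27*(23 - 2*231)/231² - 229268) = 1/(27*(1/53361)*(23 - 462) - 229268) = 1/(27*(1/53361)*(-439) - 229268) = 1/(-1317/5929 - 229268) = 1/(-1359331289/5929) = -5929/1359331289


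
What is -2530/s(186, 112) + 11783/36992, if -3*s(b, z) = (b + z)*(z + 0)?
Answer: 21063709/38582656 ≈ 0.54594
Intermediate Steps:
s(b, z) = -z*(b + z)/3 (s(b, z) = -(b + z)*(z + 0)/3 = -(b + z)*z/3 = -z*(b + z)/3)
-2530/s(186, 112) + 11783/36992 = -2530*(-3/(112*(186 + 112))) + 11783/36992 = -2530/((-⅓*112*298)) + 11783*(1/36992) = -2530/(-33376/3) + 11783/36992 = -2530*(-3/33376) + 11783/36992 = 3795/16688 + 11783/36992 = 21063709/38582656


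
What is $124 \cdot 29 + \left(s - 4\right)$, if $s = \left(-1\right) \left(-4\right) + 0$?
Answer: $3596$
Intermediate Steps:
$s = 4$ ($s = 4 + 0 = 4$)
$124 \cdot 29 + \left(s - 4\right) = 124 \cdot 29 + \left(4 - 4\right) = 3596 + \left(4 - 4\right) = 3596 + 0 = 3596$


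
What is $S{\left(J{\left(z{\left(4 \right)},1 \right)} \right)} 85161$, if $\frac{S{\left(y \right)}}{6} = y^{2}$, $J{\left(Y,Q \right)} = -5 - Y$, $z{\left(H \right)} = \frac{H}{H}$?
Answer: $18394776$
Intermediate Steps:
$z{\left(H \right)} = 1$
$S{\left(y \right)} = 6 y^{2}$
$S{\left(J{\left(z{\left(4 \right)},1 \right)} \right)} 85161 = 6 \left(-5 - 1\right)^{2} \cdot 85161 = 6 \left(-6\right)^{2} \cdot 85161 = 6 \cdot 36 \cdot 85161 = 216 \cdot 85161 = 18394776$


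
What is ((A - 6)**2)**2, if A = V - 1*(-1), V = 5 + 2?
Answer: 16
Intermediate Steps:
V = 7
A = 8 (A = 7 - 1*(-1) = 7 + 1 = 8)
((A - 6)**2)**2 = ((8 - 6)**2)**2 = (2**2)**2 = 4**2 = 16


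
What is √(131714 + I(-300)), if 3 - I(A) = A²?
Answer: √41717 ≈ 204.25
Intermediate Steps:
I(A) = 3 - A²
√(131714 + I(-300)) = √(131714 + (3 - 1*(-300)²)) = √(131714 + (3 - 1*90000)) = √(131714 + (3 - 90000)) = √(131714 - 89997) = √41717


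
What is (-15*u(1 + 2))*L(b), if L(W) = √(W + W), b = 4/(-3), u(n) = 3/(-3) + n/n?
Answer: 0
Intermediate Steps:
u(n) = 0 (u(n) = 3*(-⅓) + 1 = -1 + 1 = 0)
b = -4/3 (b = 4*(-⅓) = -4/3 ≈ -1.3333)
L(W) = √2*√W (L(W) = √(2*W) = √2*√W)
(-15*u(1 + 2))*L(b) = (-15*0)*(√2*√(-4/3)) = 0*(√2*(2*I*√3/3)) = 0*(2*I*√6/3) = 0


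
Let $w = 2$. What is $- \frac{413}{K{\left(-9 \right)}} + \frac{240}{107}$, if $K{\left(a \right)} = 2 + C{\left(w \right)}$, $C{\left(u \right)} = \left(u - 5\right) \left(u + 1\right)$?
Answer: $\frac{6553}{107} \approx 61.243$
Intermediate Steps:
$C{\left(u \right)} = \left(1 + u\right) \left(-5 + u\right)$ ($C{\left(u \right)} = \left(-5 + u\right) \left(1 + u\right) = \left(1 + u\right) \left(-5 + u\right)$)
$K{\left(a \right)} = -7$ ($K{\left(a \right)} = 2 - \left(13 - 4\right) = 2 - 9 = -7$)
$- \frac{413}{K{\left(-9 \right)}} + \frac{240}{107} = - \frac{413}{-7} + \frac{240}{107} = \left(-413\right) \left(- \frac{1}{7}\right) + 240 \cdot \frac{1}{107} = 59 + \frac{240}{107} = \frac{6553}{107}$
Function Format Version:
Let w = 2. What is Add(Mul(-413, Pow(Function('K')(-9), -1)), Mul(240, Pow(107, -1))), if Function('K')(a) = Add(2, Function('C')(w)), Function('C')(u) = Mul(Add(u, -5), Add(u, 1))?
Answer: Rational(6553, 107) ≈ 61.243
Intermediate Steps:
Function('C')(u) = Mul(Add(1, u), Add(-5, u)) (Function('C')(u) = Mul(Add(-5, u), Add(1, u)) = Mul(Add(1, u), Add(-5, u)))
Function('K')(a) = -7 (Function('K')(a) = Add(2, Add(-5, Pow(2, 2), Mul(-4, 2))) = Add(2, Add(-5, 4, -8)) = Add(2, -9) = -7)
Add(Mul(-413, Pow(Function('K')(-9), -1)), Mul(240, Pow(107, -1))) = Add(Mul(-413, Pow(-7, -1)), Mul(240, Pow(107, -1))) = Add(Mul(-413, Rational(-1, 7)), Mul(240, Rational(1, 107))) = Add(59, Rational(240, 107)) = Rational(6553, 107)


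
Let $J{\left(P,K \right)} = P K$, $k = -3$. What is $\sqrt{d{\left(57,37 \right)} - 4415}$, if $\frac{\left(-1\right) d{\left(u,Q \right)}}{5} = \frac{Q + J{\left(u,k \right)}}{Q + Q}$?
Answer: $\frac{2 i \sqrt{1507935}}{37} \approx 66.377 i$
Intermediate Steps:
$J{\left(P,K \right)} = K P$
$d{\left(u,Q \right)} = - \frac{5 \left(Q - 3 u\right)}{2 Q}$ ($d{\left(u,Q \right)} = - 5 \frac{Q - 3 u}{Q + Q} = - 5 \frac{Q - 3 u}{2 Q} = - \frac{5 \left(Q - 3 u\right)}{2 Q}$)
$\sqrt{d{\left(57,37 \right)} - 4415} = \sqrt{\frac{5 \left(\left(-1\right) 37 + 3 \cdot 57\right)}{2 \cdot 37} - 4415} = \sqrt{\frac{5}{2} \cdot \frac{1}{37} \left(-37 + 171\right) - 4415} = \sqrt{\frac{5}{2} \cdot \frac{1}{37} \cdot 134 - 4415} = \sqrt{\frac{335}{37} - 4415} = \sqrt{- \frac{163020}{37}} = \frac{2 i \sqrt{1507935}}{37}$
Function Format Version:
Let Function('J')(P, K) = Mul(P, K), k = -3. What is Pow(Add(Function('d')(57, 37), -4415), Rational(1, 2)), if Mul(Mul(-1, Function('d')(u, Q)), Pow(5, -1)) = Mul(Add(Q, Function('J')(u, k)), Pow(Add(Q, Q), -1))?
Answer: Mul(Rational(2, 37), I, Pow(1507935, Rational(1, 2))) ≈ Mul(66.377, I)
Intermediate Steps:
Function('J')(P, K) = Mul(K, P)
Function('d')(u, Q) = Mul(Rational(-5, 2), Pow(Q, -1), Add(Q, Mul(-3, u))) (Function('d')(u, Q) = Mul(-5, Mul(Add(Q, Mul(-3, u)), Pow(Add(Q, Q), -1))) = Mul(-5, Mul(Add(Q, Mul(-3, u)), Pow(Mul(2, Q), -1))) = Mul(-5, Mul(Add(Q, Mul(-3, u)), Mul(Rational(1, 2), Pow(Q, -1)))) = Mul(-5, Mul(Rational(1, 2), Pow(Q, -1), Add(Q, Mul(-3, u)))) = Mul(Rational(-5, 2), Pow(Q, -1), Add(Q, Mul(-3, u))))
Pow(Add(Function('d')(57, 37), -4415), Rational(1, 2)) = Pow(Add(Mul(Rational(5, 2), Pow(37, -1), Add(Mul(-1, 37), Mul(3, 57))), -4415), Rational(1, 2)) = Pow(Add(Mul(Rational(5, 2), Rational(1, 37), Add(-37, 171)), -4415), Rational(1, 2)) = Pow(Add(Mul(Rational(5, 2), Rational(1, 37), 134), -4415), Rational(1, 2)) = Pow(Add(Rational(335, 37), -4415), Rational(1, 2)) = Pow(Rational(-163020, 37), Rational(1, 2)) = Mul(Rational(2, 37), I, Pow(1507935, Rational(1, 2)))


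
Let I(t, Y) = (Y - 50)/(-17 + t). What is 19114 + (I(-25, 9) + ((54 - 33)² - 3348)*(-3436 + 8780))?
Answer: -651667507/42 ≈ -1.5516e+7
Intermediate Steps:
I(t, Y) = (-50 + Y)/(-17 + t)
19114 + (I(-25, 9) + ((54 - 33)² - 3348)*(-3436 + 8780)) = 19114 + ((-50 + 9)/(-17 - 25) + ((54 - 33)² - 3348)*(-3436 + 8780)) = 19114 + (-41/(-42) + (21² - 3348)*5344) = 19114 + (-1/42*(-41) + (441 - 3348)*5344) = 19114 + (41/42 - 2907*5344) = 19114 + (41/42 - 15535008) = 19114 - 652470295/42 = -651667507/42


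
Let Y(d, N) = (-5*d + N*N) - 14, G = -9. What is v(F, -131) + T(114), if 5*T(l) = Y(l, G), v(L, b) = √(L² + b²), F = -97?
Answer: -503/5 + √26570 ≈ 62.403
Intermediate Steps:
Y(d, N) = -14 + N² - 5*d (Y(d, N) = (-5*d + N²) - 14 = (N² - 5*d) - 14 = -14 + N² - 5*d)
T(l) = 67/5 - l (T(l) = (-14 + (-9)² - 5*l)/5 = (-14 + 81 - 5*l)/5 = (67 - 5*l)/5 = 67/5 - l)
v(F, -131) + T(114) = √((-97)² + (-131)²) + (67/5 - 1*114) = √(9409 + 17161) + (67/5 - 114) = √26570 - 503/5 = -503/5 + √26570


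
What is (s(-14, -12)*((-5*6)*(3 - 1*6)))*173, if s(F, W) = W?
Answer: -186840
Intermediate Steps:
(s(-14, -12)*((-5*6)*(3 - 1*6)))*173 = -12*(-5*6)*(3 - 1*6)*173 = -12*(-1*30)*(3 - 6)*173 = -(-360)*(-3)*173 = -12*90*173 = -1080*173 = -186840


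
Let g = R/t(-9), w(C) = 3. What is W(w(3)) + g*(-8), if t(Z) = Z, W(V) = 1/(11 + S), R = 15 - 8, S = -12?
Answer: 47/9 ≈ 5.2222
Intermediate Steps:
R = 7
W(V) = -1 (W(V) = 1/(11 - 12) = 1/(-1) = -1)
g = -7/9 (g = 7/(-9) = 7*(-⅑) = -7/9 ≈ -0.77778)
W(w(3)) + g*(-8) = -1 - 7/9*(-8) = -1 + 56/9 = 47/9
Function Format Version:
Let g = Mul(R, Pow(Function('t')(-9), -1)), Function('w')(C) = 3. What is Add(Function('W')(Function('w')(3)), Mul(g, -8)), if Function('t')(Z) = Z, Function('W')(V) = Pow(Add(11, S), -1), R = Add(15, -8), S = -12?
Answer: Rational(47, 9) ≈ 5.2222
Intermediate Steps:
R = 7
Function('W')(V) = -1 (Function('W')(V) = Pow(Add(11, -12), -1) = Pow(-1, -1) = -1)
g = Rational(-7, 9) (g = Mul(7, Pow(-9, -1)) = Mul(7, Rational(-1, 9)) = Rational(-7, 9) ≈ -0.77778)
Add(Function('W')(Function('w')(3)), Mul(g, -8)) = Add(-1, Mul(Rational(-7, 9), -8)) = Add(-1, Rational(56, 9)) = Rational(47, 9)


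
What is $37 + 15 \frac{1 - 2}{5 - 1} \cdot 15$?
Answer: $- \frac{77}{4} \approx -19.25$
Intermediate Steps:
$37 + 15 \frac{1 - 2}{5 - 1} \cdot 15 = 37 + 15 \left(- \frac{1}{4}\right) 15 = 37 - \frac{225}{4} = - \frac{77}{4}$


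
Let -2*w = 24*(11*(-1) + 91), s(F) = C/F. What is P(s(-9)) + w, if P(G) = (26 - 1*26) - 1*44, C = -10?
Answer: -1004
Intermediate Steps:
s(F) = -10/F
w = -960 (w = -12*(11*(-1) + 91) = -12*(-11 + 91) = -12*80 = -½*1920 = -960)
P(G) = -44 (P(G) = (26 - 26) - 44 = 0 - 44 = -44)
P(s(-9)) + w = -44 - 960 = -1004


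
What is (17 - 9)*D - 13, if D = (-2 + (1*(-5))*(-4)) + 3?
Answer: 155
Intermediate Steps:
D = 21 (D = (-2 - 5*(-4)) + 3 = (-2 + 20) + 3 = 18 + 3 = 21)
(17 - 9)*D - 13 = (17 - 9)*21 - 13 = 8*21 - 13 = 168 - 13 = 155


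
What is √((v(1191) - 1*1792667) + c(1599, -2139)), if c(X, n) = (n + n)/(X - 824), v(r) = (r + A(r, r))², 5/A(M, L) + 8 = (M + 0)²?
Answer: I*√18822447191656292077/7092365 ≈ 611.71*I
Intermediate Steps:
A(M, L) = 5/(-8 + M²) (A(M, L) = 5/(-8 + (M + 0)²) = 5/(-8 + M²))
v(r) = (r + 5/(-8 + r²))²
c(X, n) = 2*n/(-824 + X) (c(X, n) = (2*n)/(-824 + X) = 2*n/(-824 + X))
√((v(1191) - 1*1792667) + c(1599, -2139)) = √(((1191 + 5/(-8 + 1191²))² - 1*1792667) + 2*(-2139)/(-824 + 1599)) = √(((1191 + 5/(-8 + 1418481))² - 1792667) + 2*(-2139)/775) = √(((1191 + 5/1418473)² - 1792667) + 2*(-2139)*(1/775)) = √(((1191 + 5*(1/1418473))² - 1792667) - 138/25) = √(((1191 + 5/1418473)² - 1792667) - 138/25) = √(((1689401348/1418473)² - 1792667) - 138/25) = √((2854076914624217104/2012065651729 - 1792667) - 138/25) = √(-752886781063854139/2012065651729 - 138/25) = √(-18822447191656292077/50301641293225) = I*√18822447191656292077/7092365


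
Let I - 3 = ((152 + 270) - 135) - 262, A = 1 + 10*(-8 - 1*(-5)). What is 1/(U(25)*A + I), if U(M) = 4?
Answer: -1/88 ≈ -0.011364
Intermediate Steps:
A = -29 (A = 1 + 10*(-8 + 5) = 1 + 10*(-3) = 1 - 30 = -29)
I = 28 (I = 3 + (((152 + 270) - 135) - 262) = 3 + ((422 - 135) - 262) = 3 + (287 - 262) = 3 + 25 = 28)
1/(U(25)*A + I) = 1/(4*(-29) + 28) = 1/(-116 + 28) = 1/(-88) = -1/88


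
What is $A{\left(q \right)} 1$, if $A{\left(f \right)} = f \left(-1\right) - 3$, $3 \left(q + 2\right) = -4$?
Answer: $\frac{1}{3} \approx 0.33333$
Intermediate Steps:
$q = - \frac{10}{3}$ ($q = -2 + \frac{1}{3} \left(-4\right) = -2 - \frac{4}{3} = - \frac{10}{3} \approx -3.3333$)
$A{\left(f \right)} = -3 - f$ ($A{\left(f \right)} = - f - 3 = -3 - f$)
$A{\left(q \right)} 1 = \left(-3 - - \frac{10}{3}\right) 1 = \left(-3 + \frac{10}{3}\right) 1 = \frac{1}{3} \cdot 1 = \frac{1}{3}$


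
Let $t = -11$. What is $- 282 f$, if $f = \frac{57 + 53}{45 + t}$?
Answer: $- \frac{15510}{17} \approx -912.35$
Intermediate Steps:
$f = \frac{55}{17}$ ($f = \frac{57 + 53}{45 - 11} = \frac{110}{34} = 110 \cdot \frac{1}{34} = \frac{55}{17} \approx 3.2353$)
$- 282 f = \left(-282\right) \frac{55}{17} = - \frac{15510}{17}$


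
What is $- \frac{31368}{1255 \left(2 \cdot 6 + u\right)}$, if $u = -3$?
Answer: $- \frac{10456}{3765} \approx -2.7772$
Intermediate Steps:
$- \frac{31368}{1255 \left(2 \cdot 6 + u\right)} = - \frac{31368}{1255 \left(2 \cdot 6 - 3\right)} = - \frac{31368}{1255 \left(12 - 3\right)} = - \frac{31368}{1255 \cdot 9} = - \frac{31368}{11295} = \left(-31368\right) \frac{1}{11295} = - \frac{10456}{3765}$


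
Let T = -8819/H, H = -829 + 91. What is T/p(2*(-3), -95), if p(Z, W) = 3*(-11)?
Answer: -8819/24354 ≈ -0.36212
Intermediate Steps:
H = -738
p(Z, W) = -33
T = 8819/738 (T = -8819/(-738) = -8819*(-1/738) = 8819/738 ≈ 11.950)
T/p(2*(-3), -95) = (8819/738)/(-33) = (8819/738)*(-1/33) = -8819/24354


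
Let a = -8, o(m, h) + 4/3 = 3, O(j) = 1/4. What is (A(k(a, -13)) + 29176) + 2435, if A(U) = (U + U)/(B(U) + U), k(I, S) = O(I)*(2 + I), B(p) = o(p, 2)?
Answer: 31593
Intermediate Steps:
O(j) = ¼
o(m, h) = 5/3 (o(m, h) = -4/3 + 3 = 5/3)
B(p) = 5/3
k(I, S) = ½ + I/4 (k(I, S) = (2 + I)/4 = ½ + I/4)
A(U) = 2*U/(5/3 + U) (A(U) = (U + U)/(5/3 + U) = (2*U)/(5/3 + U) = 2*U/(5/3 + U))
(A(k(a, -13)) + 29176) + 2435 = (6*(½ + (¼)*(-8))/(5 + 3*(½ + (¼)*(-8))) + 29176) + 2435 = (6*(½ - 2)/(5 + 3*(½ - 2)) + 29176) + 2435 = (6*(-3/2)/(5 + 3*(-3/2)) + 29176) + 2435 = (6*(-3/2)/(5 - 9/2) + 29176) + 2435 = (6*(-3/2)/(½) + 29176) + 2435 = (6*(-3/2)*2 + 29176) + 2435 = (-18 + 29176) + 2435 = 29158 + 2435 = 31593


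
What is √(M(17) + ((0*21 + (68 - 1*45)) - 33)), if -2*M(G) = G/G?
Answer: I*√42/2 ≈ 3.2404*I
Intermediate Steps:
M(G) = -½ (M(G) = -G/(2*G) = -½*1 = -½)
√(M(17) + ((0*21 + (68 - 1*45)) - 33)) = √(-½ + ((0*21 + (68 - 1*45)) - 33)) = √(-½ + ((0 + (68 - 45)) - 33)) = √(-½ + ((0 + 23) - 33)) = √(-½ + (23 - 33)) = √(-½ - 10) = √(-21/2) = I*√42/2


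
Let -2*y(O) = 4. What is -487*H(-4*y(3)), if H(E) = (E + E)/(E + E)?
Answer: -487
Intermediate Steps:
y(O) = -2 (y(O) = -½*4 = -2)
H(E) = 1 (H(E) = (2*E)/((2*E)) = (2*E)*(1/(2*E)) = 1)
-487*H(-4*y(3)) = -487*1 = -487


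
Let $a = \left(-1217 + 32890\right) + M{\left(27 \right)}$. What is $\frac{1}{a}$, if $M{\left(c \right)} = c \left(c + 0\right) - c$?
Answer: $\frac{1}{32375} \approx 3.0888 \cdot 10^{-5}$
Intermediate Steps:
$M{\left(c \right)} = c^{2} - c$ ($M{\left(c \right)} = c c - c = c^{2} - c$)
$a = 32375$ ($a = \left(-1217 + 32890\right) + 27 \left(-1 + 27\right) = 31673 + 27 \cdot 26 = 31673 + 702 = 32375$)
$\frac{1}{a} = \frac{1}{32375}$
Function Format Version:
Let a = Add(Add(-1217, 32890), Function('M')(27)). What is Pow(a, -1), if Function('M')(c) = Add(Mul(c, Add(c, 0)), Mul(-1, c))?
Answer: Rational(1, 32375) ≈ 3.0888e-5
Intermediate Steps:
Function('M')(c) = Add(Pow(c, 2), Mul(-1, c)) (Function('M')(c) = Add(Mul(c, c), Mul(-1, c)) = Add(Pow(c, 2), Mul(-1, c)))
a = 32375 (a = Add(Add(-1217, 32890), Mul(27, Add(-1, 27))) = Add(31673, Mul(27, 26)) = Add(31673, 702) = 32375)
Pow(a, -1) = Pow(32375, -1) = Rational(1, 32375)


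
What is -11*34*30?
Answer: -11220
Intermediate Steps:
-11*34*30 = -374*30 = -11220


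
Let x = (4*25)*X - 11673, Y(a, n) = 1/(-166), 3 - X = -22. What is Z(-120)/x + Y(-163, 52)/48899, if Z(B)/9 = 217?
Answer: -15852967175/74459387482 ≈ -0.21291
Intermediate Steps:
X = 25 (X = 3 - 1*(-22) = 3 + 22 = 25)
Z(B) = 1953 (Z(B) = 9*217 = 1953)
Y(a, n) = -1/166
x = -9173 (x = (4*25)*25 - 11673 = 100*25 - 11673 = 2500 - 11673 = -9173)
Z(-120)/x + Y(-163, 52)/48899 = 1953/(-9173) - 1/166/48899 = 1953*(-1/9173) - 1/166*1/48899 = -1953/9173 - 1/8117234 = -15852967175/74459387482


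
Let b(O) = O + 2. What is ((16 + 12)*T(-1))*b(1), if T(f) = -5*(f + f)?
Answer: 840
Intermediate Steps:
b(O) = 2 + O
T(f) = -10*f
((16 + 12)*T(-1))*b(1) = ((16 + 12)*(-10*(-1)))*(2 + 1) = (28*10)*3 = 280*3 = 840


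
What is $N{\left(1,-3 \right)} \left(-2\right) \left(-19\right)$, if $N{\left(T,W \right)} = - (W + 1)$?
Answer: $76$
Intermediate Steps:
$N{\left(T,W \right)} = -1 - W$ ($N{\left(T,W \right)} = - (1 + W) = -1 - W$)
$N{\left(1,-3 \right)} \left(-2\right) \left(-19\right) = \left(-1 - -3\right) \left(-2\right) \left(-19\right) = \left(-1 + 3\right) \left(-2\right) \left(-19\right) = 2 \left(-2\right) \left(-19\right) = \left(-4\right) \left(-19\right) = 76$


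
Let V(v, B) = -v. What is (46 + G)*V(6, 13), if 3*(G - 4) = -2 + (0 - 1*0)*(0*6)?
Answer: -296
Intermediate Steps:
G = 10/3 (G = 4 + (-2 + (0 - 1*0)*(0*6))/3 = 4 + (-2 + (0 + 0)*0)/3 = 4 + (-2 + 0*0)/3 = 4 + (-2 + 0)/3 = 4 + (1/3)*(-2) = 4 - 2/3 = 10/3 ≈ 3.3333)
(46 + G)*V(6, 13) = (46 + 10/3)*(-1*6) = (148/3)*(-6) = -296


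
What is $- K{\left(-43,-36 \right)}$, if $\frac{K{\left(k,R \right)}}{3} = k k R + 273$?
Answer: $198873$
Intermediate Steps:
$K{\left(k,R \right)} = 819 + 3 R k^{2}$ ($K{\left(k,R \right)} = 3 \left(k k R + 273\right) = 3 \left(k^{2} R + 273\right) = 3 \left(R k^{2} + 273\right) = 3 \left(273 + R k^{2}\right) = 819 + 3 R k^{2}$)
$- K{\left(-43,-36 \right)} = - (819 + 3 \left(-36\right) \left(-43\right)^{2}) = - (819 + 3 \left(-36\right) 1849) = - (819 - 199692) = \left(-1\right) \left(-198873\right) = 198873$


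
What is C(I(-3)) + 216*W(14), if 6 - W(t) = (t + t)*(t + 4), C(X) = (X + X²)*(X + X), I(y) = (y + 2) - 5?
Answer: -107928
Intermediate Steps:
I(y) = -3 + y (I(y) = (2 + y) - 5 = -3 + y)
C(X) = 2*X*(X + X²) (C(X) = (X + X²)*(2*X) = 2*X*(X + X²))
W(t) = 6 - 2*t*(4 + t) (W(t) = 6 - (t + t)*(t + 4) = 6 - 2*t*(4 + t))
C(I(-3)) + 216*W(14) = 2*(-3 - 3)²*(1 + (-3 - 3)) + 216*(6 - 8*14 - 2*14²) = 2*(-6)²*(1 - 6) + 216*(6 - 112 - 2*196) = 2*36*(-5) + 216*(6 - 112 - 392) = -360 + 216*(-498) = -360 - 107568 = -107928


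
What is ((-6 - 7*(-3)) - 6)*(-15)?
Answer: -135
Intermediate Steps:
((-6 - 7*(-3)) - 6)*(-15) = ((-6 + 21) - 6)*(-15) = (15 - 6)*(-15) = 9*(-15) = -135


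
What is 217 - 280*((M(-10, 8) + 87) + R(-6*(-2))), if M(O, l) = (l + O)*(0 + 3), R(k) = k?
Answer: -25823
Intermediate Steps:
M(O, l) = 3*O + 3*l (M(O, l) = (O + l)*3 = 3*O + 3*l)
217 - 280*((M(-10, 8) + 87) + R(-6*(-2))) = 217 - 280*(((3*(-10) + 3*8) + 87) - 6*(-2)) = 217 - 280*(((-30 + 24) + 87) + 12) = 217 - 280*((-6 + 87) + 12) = 217 - 280*(81 + 12) = 217 - 280*93 = 217 - 26040 = -25823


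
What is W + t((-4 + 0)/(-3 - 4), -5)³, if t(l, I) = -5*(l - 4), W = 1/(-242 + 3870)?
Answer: 6269184343/1244404 ≈ 5037.9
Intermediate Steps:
W = 1/3628 ≈ 0.00027563
t(l, I) = 20 - 5*l (t(l, I) = -5*(-4 + l) = 20 - 5*l)
W + t((-4 + 0)/(-3 - 4), -5)³ = 1/3628 + (20 - 5*(-4 + 0)/(-3 - 4))³ = 1/3628 + (20 - (-20)/(-7))³ = 1/3628 + (20 - (-20)*(-1)/7)³ = 1/3628 + (20 - 5*4/7)³ = 1/3628 + (20 - 20/7)³ = 1/3628 + (120/7)³ = 1/3628 + 1728000/343 = 6269184343/1244404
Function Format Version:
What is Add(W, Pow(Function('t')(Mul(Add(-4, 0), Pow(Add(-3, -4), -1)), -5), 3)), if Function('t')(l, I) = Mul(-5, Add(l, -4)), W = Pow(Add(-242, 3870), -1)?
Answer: Rational(6269184343, 1244404) ≈ 5037.9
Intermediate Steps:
W = Rational(1, 3628) (W = Pow(3628, -1) = Rational(1, 3628) ≈ 0.00027563)
Function('t')(l, I) = Add(20, Mul(-5, l)) (Function('t')(l, I) = Mul(-5, Add(-4, l)) = Add(20, Mul(-5, l)))
Add(W, Pow(Function('t')(Mul(Add(-4, 0), Pow(Add(-3, -4), -1)), -5), 3)) = Add(Rational(1, 3628), Pow(Add(20, Mul(-5, Mul(Add(-4, 0), Pow(Add(-3, -4), -1)))), 3)) = Add(Rational(1, 3628), Pow(Add(20, Mul(-5, Mul(-4, Pow(-7, -1)))), 3)) = Add(Rational(1, 3628), Pow(Add(20, Mul(-5, Mul(-4, Rational(-1, 7)))), 3)) = Add(Rational(1, 3628), Pow(Add(20, Mul(-5, Rational(4, 7))), 3)) = Add(Rational(1, 3628), Pow(Add(20, Rational(-20, 7)), 3)) = Add(Rational(1, 3628), Pow(Rational(120, 7), 3)) = Add(Rational(1, 3628), Rational(1728000, 343)) = Rational(6269184343, 1244404)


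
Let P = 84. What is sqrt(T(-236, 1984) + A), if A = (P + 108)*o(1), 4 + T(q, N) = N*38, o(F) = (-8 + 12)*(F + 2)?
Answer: 2*sqrt(19423) ≈ 278.73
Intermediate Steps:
o(F) = 8 + 4*F (o(F) = 4*(2 + F) = 8 + 4*F)
T(q, N) = -4 + 38*N (T(q, N) = -4 + N*38 = -4 + 38*N)
A = 2304 (A = (84 + 108)*(8 + 4*1) = 192*(8 + 4) = 192*12 = 2304)
sqrt(T(-236, 1984) + A) = sqrt((-4 + 38*1984) + 2304) = sqrt((-4 + 75392) + 2304) = sqrt(75388 + 2304) = sqrt(77692) = 2*sqrt(19423)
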